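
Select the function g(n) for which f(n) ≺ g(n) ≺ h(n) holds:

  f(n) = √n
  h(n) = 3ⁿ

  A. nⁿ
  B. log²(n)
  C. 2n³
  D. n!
C

We need g(n) with √n = o(g(n)) and g(n) = o(3ⁿ), i.e. O(√n) ≺ g ≺ O(3ⁿ).
Check each option:
  A. nⁿ — O(nⁿ) does not grow strictly slower than h(n)
  B. log²(n) — O(log² n) does not grow strictly faster than f(n)
  C. 2n³ — O(n³) is strictly between O(√n) and O(3ⁿ) ✓
  D. n! — O(n!) does not grow strictly slower than h(n)

Only option C (2n³) lies strictly between.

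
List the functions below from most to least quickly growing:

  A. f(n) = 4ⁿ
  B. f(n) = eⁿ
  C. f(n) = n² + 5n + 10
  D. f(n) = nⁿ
D > A > B > C

Comparing growth rates:
D = nⁿ is O(nⁿ)
A = 4ⁿ is O(4ⁿ)
B = eⁿ is O(eⁿ)
C = n² + 5n + 10 is O(n²)

Therefore, the order from fastest to slowest is: D > A > B > C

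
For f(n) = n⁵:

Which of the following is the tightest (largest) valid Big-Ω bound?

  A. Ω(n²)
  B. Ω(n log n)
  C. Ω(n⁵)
C

f(n) = n⁵ is Ω(n⁵).
All listed options are valid Big-Ω bounds (lower bounds),
but Ω(n⁵) is the tightest (largest valid bound).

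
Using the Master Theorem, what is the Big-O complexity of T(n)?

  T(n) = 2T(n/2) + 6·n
Θ(n log n)

Master Theorem: a = 2, b = 2, f(n) = 6·n.
Compute the critical exponent d = log₂(2) = 1.
Compare f(n) = Θ(n) against n^d:
  k = 1 = d, so f(n) = Θ(n^d) — Case 2.
  Work is balanced across levels: T(n) = Θ(n^d log n) = Θ(n log n).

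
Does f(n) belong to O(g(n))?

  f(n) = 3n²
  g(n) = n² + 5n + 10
True

f(n) = 3n² and g(n) = n² + 5n + 10 are both O(n²).
Big-O permits equal growth rates (f ≤ c·g for some c), so f(n) = O(g(n)) is true.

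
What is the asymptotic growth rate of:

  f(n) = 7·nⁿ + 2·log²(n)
Θ(nⁿ)

Order the terms by growth rate: 2·log²(n) ≺ 7·nⁿ.
The fastest-growing term 7·nⁿ dominates as n → ∞; dropping its constant factor gives Θ(nⁿ).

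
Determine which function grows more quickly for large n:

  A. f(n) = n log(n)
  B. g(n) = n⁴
B

f(n) = n log(n) is O(n log n), while g(n) = n⁴ is O(n⁴).
Since O(n⁴) grows faster than O(n log n), g(n) dominates.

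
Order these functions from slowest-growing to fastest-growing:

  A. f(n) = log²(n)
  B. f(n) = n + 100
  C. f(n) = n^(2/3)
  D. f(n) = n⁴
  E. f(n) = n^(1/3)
A < E < C < B < D

Comparing growth rates:
A = log²(n) is O(log² n)
E = n^(1/3) is O(n^(1/3))
C = n^(2/3) is O(n^(2/3))
B = n + 100 is O(n)
D = n⁴ is O(n⁴)

Therefore, the order from slowest to fastest is: A < E < C < B < D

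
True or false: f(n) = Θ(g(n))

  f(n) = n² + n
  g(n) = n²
True

f(n) = n² + n and g(n) = n² are both O(n²).
Since they have the same asymptotic growth rate, f(n) = Θ(g(n)) is true.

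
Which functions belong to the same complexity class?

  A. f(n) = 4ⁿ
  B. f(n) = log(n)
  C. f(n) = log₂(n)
B and C

Examining each function:
  A. 4ⁿ is O(4ⁿ)
  B. log(n) is O(log n)
  C. log₂(n) is O(log n)

Functions B and C both have the same complexity class.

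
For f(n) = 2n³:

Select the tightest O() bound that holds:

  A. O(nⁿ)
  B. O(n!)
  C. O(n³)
C

f(n) = 2n³ is O(n³).
All listed options are valid Big-O bounds (upper bounds),
but O(n³) is the tightest (smallest valid bound).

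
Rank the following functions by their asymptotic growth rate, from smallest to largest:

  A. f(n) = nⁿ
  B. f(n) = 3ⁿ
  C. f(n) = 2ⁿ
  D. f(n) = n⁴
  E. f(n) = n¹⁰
D < E < C < B < A

Comparing growth rates:
D = n⁴ is O(n⁴)
E = n¹⁰ is O(n¹⁰)
C = 2ⁿ is O(2ⁿ)
B = 3ⁿ is O(3ⁿ)
A = nⁿ is O(nⁿ)

Therefore, the order from slowest to fastest is: D < E < C < B < A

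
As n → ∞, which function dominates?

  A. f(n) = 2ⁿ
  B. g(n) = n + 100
A

f(n) = 2ⁿ is O(2ⁿ), while g(n) = n + 100 is O(n).
Since O(2ⁿ) grows faster than O(n), f(n) dominates.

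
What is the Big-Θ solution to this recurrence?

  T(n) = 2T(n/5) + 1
Θ(n^log₅(2))

Master Theorem: a = 2, b = 5, f(n) = 1.
Compute the critical exponent d = log₅(2) = 0.431.
Compare f(n) = Θ(1) against n^d:
  k = 0 < d = 0.431, so f(n) = O(n^(d-ε)) — Case 1.
  The recursion cost dominates: T(n) = Θ(n^d) = Θ(n^log₅(2)).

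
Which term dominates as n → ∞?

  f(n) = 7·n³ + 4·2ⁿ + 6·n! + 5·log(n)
6·n!

Looking at each term:
  - 7·n³ is O(n³)
  - 4·2ⁿ is O(2ⁿ)
  - 6·n! is O(n!)
  - 5·log(n) is O(log n)

The term 6·n! (O(n!)) grows fastest and dominates all others.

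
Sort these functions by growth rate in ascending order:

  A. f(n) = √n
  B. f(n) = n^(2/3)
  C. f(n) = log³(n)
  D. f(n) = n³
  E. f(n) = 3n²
C < A < B < E < D

Comparing growth rates:
C = log³(n) is O(log³ n)
A = √n is O(√n)
B = n^(2/3) is O(n^(2/3))
E = 3n² is O(n²)
D = n³ is O(n³)

Therefore, the order from slowest to fastest is: C < A < B < E < D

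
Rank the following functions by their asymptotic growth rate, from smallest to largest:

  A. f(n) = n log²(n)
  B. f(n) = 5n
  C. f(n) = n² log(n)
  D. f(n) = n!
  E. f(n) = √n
E < B < A < C < D

Comparing growth rates:
E = √n is O(√n)
B = 5n is O(n)
A = n log²(n) is O(n log² n)
C = n² log(n) is O(n² log n)
D = n! is O(n!)

Therefore, the order from slowest to fastest is: E < B < A < C < D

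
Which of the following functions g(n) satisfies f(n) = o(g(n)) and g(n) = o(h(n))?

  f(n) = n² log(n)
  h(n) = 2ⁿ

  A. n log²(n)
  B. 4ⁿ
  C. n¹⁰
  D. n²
C

We need g(n) with n² log(n) = o(g(n)) and g(n) = o(2ⁿ), i.e. O(n² log n) ≺ g ≺ O(2ⁿ).
Check each option:
  A. n log²(n) — O(n log² n) does not grow strictly faster than f(n)
  B. 4ⁿ — O(4ⁿ) does not grow strictly slower than h(n)
  C. n¹⁰ — O(n¹⁰) is strictly between O(n² log n) and O(2ⁿ) ✓
  D. n² — O(n²) does not grow strictly faster than f(n)

Only option C (n¹⁰) lies strictly between.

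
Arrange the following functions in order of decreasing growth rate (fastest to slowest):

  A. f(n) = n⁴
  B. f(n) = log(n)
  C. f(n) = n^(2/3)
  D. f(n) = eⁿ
D > A > C > B

Comparing growth rates:
D = eⁿ is O(eⁿ)
A = n⁴ is O(n⁴)
C = n^(2/3) is O(n^(2/3))
B = log(n) is O(log n)

Therefore, the order from fastest to slowest is: D > A > C > B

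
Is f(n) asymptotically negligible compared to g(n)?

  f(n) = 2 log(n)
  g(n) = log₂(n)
False

f(n) = 2 log(n) is O(log n), and g(n) = log₂(n) is O(log n).
Since they have the same growth rate, f(n) = o(g(n)) is false.
(f = o(g) requires f to grow strictly slower, not equal.)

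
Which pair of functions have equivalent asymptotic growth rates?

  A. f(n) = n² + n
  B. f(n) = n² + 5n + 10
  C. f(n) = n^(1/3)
A and B

Examining each function:
  A. n² + n is O(n²)
  B. n² + 5n + 10 is O(n²)
  C. n^(1/3) is O(n^(1/3))

Functions A and B both have the same complexity class.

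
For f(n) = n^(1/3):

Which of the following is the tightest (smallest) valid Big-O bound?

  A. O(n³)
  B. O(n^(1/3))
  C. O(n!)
B

f(n) = n^(1/3) is O(n^(1/3)).
All listed options are valid Big-O bounds (upper bounds),
but O(n^(1/3)) is the tightest (smallest valid bound).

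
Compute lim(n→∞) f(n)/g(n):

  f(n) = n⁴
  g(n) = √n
∞

Since n⁴ (O(n⁴)) grows faster than √n (O(√n)),
the ratio f(n)/g(n) → ∞ as n → ∞.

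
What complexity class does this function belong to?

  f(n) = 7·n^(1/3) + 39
O(n^(1/3))

The dominant term in 7·n^(1/3) + 39 is 7·n^(1/3), which is Θ(n^(1/3)).
Lower-order terms (39) are asymptotically negligible.
Constants are absorbed, so the tightest bound is O(n^(1/3)).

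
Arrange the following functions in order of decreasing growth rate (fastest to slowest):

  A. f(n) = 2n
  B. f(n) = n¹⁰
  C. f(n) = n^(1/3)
B > A > C

Comparing growth rates:
B = n¹⁰ is O(n¹⁰)
A = 2n is O(n)
C = n^(1/3) is O(n^(1/3))

Therefore, the order from fastest to slowest is: B > A > C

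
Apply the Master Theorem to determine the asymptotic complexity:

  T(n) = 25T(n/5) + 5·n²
Θ(n² log n)

Master Theorem: a = 25, b = 5, f(n) = 5·n².
Compute the critical exponent d = log₅(25) = 2.
Compare f(n) = Θ(n²) against n^d:
  k = 2 = d, so f(n) = Θ(n^d) — Case 2.
  Work is balanced across levels: T(n) = Θ(n^d log n) = Θ(n² log n).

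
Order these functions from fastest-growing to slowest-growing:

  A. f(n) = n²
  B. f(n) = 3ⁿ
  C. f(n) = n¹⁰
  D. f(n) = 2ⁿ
B > D > C > A

Comparing growth rates:
B = 3ⁿ is O(3ⁿ)
D = 2ⁿ is O(2ⁿ)
C = n¹⁰ is O(n¹⁰)
A = n² is O(n²)

Therefore, the order from fastest to slowest is: B > D > C > A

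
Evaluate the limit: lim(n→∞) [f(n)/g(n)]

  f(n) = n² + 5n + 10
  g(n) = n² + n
1

Since n² + 5n + 10 and n² + n have the same growth rate (O(n²)),
the ratio converges to a constant: 1.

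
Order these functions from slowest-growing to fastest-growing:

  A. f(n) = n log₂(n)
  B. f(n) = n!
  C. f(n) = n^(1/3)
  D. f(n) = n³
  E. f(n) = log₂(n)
E < C < A < D < B

Comparing growth rates:
E = log₂(n) is O(log n)
C = n^(1/3) is O(n^(1/3))
A = n log₂(n) is O(n log n)
D = n³ is O(n³)
B = n! is O(n!)

Therefore, the order from slowest to fastest is: E < C < A < D < B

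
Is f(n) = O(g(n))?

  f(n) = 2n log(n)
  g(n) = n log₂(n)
True

f(n) = 2n log(n) and g(n) = n log₂(n) are both O(n log n).
Big-O permits equal growth rates (f ≤ c·g for some c), so f(n) = O(g(n)) is true.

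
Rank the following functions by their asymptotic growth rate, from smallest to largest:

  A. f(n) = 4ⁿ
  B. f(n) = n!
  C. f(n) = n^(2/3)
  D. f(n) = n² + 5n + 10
C < D < A < B

Comparing growth rates:
C = n^(2/3) is O(n^(2/3))
D = n² + 5n + 10 is O(n²)
A = 4ⁿ is O(4ⁿ)
B = n! is O(n!)

Therefore, the order from slowest to fastest is: C < D < A < B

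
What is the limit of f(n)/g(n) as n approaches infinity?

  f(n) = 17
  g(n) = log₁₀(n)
0

Since 17 (O(1)) grows slower than log₁₀(n) (O(log n)),
the ratio f(n)/g(n) → 0 as n → ∞.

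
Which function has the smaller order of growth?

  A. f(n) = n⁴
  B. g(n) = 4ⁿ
A

f(n) = n⁴ is O(n⁴), while g(n) = 4ⁿ is O(4ⁿ).
Since O(n⁴) grows slower than O(4ⁿ), f(n) is dominated.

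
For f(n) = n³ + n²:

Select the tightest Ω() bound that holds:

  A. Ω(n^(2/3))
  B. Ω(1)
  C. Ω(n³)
C

f(n) = n³ + n² is Ω(n³).
All listed options are valid Big-Ω bounds (lower bounds),
but Ω(n³) is the tightest (largest valid bound).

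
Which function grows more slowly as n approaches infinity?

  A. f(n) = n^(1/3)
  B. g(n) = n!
A

f(n) = n^(1/3) is O(n^(1/3)), while g(n) = n! is O(n!).
Since O(n^(1/3)) grows slower than O(n!), f(n) is dominated.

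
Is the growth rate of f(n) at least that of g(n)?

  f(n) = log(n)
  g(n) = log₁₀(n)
True

f(n) = log(n) and g(n) = log₁₀(n) are both O(log n).
Big-Ω permits equal growth rates (f ≥ c·g for some c > 0), so f(n) = Ω(g(n)) is true.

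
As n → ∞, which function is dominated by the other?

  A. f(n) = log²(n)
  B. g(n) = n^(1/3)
A

f(n) = log²(n) is O(log² n), while g(n) = n^(1/3) is O(n^(1/3)).
Since O(log² n) grows slower than O(n^(1/3)), f(n) is dominated.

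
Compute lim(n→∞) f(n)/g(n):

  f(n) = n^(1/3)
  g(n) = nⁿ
0

Since n^(1/3) (O(n^(1/3))) grows slower than nⁿ (O(nⁿ)),
the ratio f(n)/g(n) → 0 as n → ∞.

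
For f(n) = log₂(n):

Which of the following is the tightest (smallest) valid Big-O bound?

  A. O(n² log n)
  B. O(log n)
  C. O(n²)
B

f(n) = log₂(n) is O(log n).
All listed options are valid Big-O bounds (upper bounds),
but O(log n) is the tightest (smallest valid bound).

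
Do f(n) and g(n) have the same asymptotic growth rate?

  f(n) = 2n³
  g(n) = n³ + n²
True

f(n) = 2n³ and g(n) = n³ + n² are both O(n³).
Since they have the same asymptotic growth rate, f(n) = Θ(g(n)) is true.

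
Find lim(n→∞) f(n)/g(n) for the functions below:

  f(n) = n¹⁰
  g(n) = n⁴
∞

Since n¹⁰ (O(n¹⁰)) grows faster than n⁴ (O(n⁴)),
the ratio f(n)/g(n) → ∞ as n → ∞.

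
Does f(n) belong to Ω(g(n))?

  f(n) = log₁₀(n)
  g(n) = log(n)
True

f(n) = log₁₀(n) and g(n) = log(n) are both O(log n).
Big-Ω permits equal growth rates (f ≥ c·g for some c > 0), so f(n) = Ω(g(n)) is true.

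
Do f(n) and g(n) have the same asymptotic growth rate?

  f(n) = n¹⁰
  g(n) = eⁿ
False

f(n) = n¹⁰ is O(n¹⁰), and g(n) = eⁿ is O(eⁿ).
Since they have different growth rates, f(n) = Θ(g(n)) is false.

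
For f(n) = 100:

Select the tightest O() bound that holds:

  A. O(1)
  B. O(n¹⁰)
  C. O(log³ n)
A

f(n) = 100 is O(1).
All listed options are valid Big-O bounds (upper bounds),
but O(1) is the tightest (smallest valid bound).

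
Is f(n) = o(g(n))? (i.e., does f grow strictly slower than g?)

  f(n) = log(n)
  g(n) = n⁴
True

f(n) = log(n) is O(log n), and g(n) = n⁴ is O(n⁴).
Since O(log n) grows strictly slower than O(n⁴), f(n) = o(g(n)) is true.
This means lim(n→∞) f(n)/g(n) = 0.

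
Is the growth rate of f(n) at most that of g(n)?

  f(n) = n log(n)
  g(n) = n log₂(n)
True

f(n) = n log(n) and g(n) = n log₂(n) are both O(n log n).
Big-O permits equal growth rates (f ≤ c·g for some c), so f(n) = O(g(n)) is true.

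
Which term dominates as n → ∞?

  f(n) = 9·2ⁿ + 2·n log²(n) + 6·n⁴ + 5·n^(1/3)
9·2ⁿ

Looking at each term:
  - 9·2ⁿ is O(2ⁿ)
  - 2·n log²(n) is O(n log² n)
  - 6·n⁴ is O(n⁴)
  - 5·n^(1/3) is O(n^(1/3))

The term 9·2ⁿ (O(2ⁿ)) grows fastest and dominates all others.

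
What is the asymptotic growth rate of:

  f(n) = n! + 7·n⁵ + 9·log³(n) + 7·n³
Θ(n!)

Order the terms by growth rate: 9·log³(n) ≺ 7·n³ ≺ 7·n⁵ ≺ n!.
The fastest-growing term n! dominates as n → ∞; dropping its constant factor gives Θ(n!).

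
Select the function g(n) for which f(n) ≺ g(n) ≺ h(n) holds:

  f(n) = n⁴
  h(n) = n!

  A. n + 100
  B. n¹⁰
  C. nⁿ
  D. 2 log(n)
B

We need g(n) with n⁴ = o(g(n)) and g(n) = o(n!), i.e. O(n⁴) ≺ g ≺ O(n!).
Check each option:
  A. n + 100 — O(n) does not grow strictly faster than f(n)
  B. n¹⁰ — O(n¹⁰) is strictly between O(n⁴) and O(n!) ✓
  C. nⁿ — O(nⁿ) does not grow strictly slower than h(n)
  D. 2 log(n) — O(log n) does not grow strictly faster than f(n)

Only option B (n¹⁰) lies strictly between.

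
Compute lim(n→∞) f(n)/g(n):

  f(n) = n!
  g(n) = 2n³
∞

Since n! (O(n!)) grows faster than 2n³ (O(n³)),
the ratio f(n)/g(n) → ∞ as n → ∞.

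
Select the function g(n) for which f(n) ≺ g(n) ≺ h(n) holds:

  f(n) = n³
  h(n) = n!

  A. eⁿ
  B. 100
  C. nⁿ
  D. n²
A

We need g(n) with n³ = o(g(n)) and g(n) = o(n!), i.e. O(n³) ≺ g ≺ O(n!).
Check each option:
  A. eⁿ — O(eⁿ) is strictly between O(n³) and O(n!) ✓
  B. 100 — O(1) does not grow strictly faster than f(n)
  C. nⁿ — O(nⁿ) does not grow strictly slower than h(n)
  D. n² — O(n²) does not grow strictly faster than f(n)

Only option A (eⁿ) lies strictly between.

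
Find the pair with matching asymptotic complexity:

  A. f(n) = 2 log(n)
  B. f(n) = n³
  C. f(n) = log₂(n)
A and C

Examining each function:
  A. 2 log(n) is O(log n)
  B. n³ is O(n³)
  C. log₂(n) is O(log n)

Functions A and C both have the same complexity class.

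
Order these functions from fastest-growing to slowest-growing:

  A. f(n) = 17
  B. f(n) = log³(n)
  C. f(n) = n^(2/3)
C > B > A

Comparing growth rates:
C = n^(2/3) is O(n^(2/3))
B = log³(n) is O(log³ n)
A = 17 is O(1)

Therefore, the order from fastest to slowest is: C > B > A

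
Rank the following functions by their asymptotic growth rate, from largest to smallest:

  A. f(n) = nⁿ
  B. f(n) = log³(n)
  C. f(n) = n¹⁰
A > C > B

Comparing growth rates:
A = nⁿ is O(nⁿ)
C = n¹⁰ is O(n¹⁰)
B = log³(n) is O(log³ n)

Therefore, the order from fastest to slowest is: A > C > B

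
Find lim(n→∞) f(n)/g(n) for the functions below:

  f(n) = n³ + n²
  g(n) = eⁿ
0

Since n³ + n² (O(n³)) grows slower than eⁿ (O(eⁿ)),
the ratio f(n)/g(n) → 0 as n → ∞.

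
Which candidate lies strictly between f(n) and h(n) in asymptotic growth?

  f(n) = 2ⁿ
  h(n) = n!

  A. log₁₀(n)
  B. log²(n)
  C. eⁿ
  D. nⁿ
C

We need g(n) with 2ⁿ = o(g(n)) and g(n) = o(n!), i.e. O(2ⁿ) ≺ g ≺ O(n!).
Check each option:
  A. log₁₀(n) — O(log n) does not grow strictly faster than f(n)
  B. log²(n) — O(log² n) does not grow strictly faster than f(n)
  C. eⁿ — O(eⁿ) is strictly between O(2ⁿ) and O(n!) ✓
  D. nⁿ — O(nⁿ) does not grow strictly slower than h(n)

Only option C (eⁿ) lies strictly between.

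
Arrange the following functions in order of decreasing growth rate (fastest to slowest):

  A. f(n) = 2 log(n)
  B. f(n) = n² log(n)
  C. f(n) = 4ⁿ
C > B > A

Comparing growth rates:
C = 4ⁿ is O(4ⁿ)
B = n² log(n) is O(n² log n)
A = 2 log(n) is O(log n)

Therefore, the order from fastest to slowest is: C > B > A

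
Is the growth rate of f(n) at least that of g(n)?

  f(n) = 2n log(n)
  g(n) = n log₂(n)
True

f(n) = 2n log(n) and g(n) = n log₂(n) are both O(n log n).
Big-Ω permits equal growth rates (f ≥ c·g for some c > 0), so f(n) = Ω(g(n)) is true.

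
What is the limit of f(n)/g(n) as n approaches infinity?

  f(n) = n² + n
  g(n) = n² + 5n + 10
1

Since n² + n and n² + 5n + 10 have the same growth rate (O(n²)),
the ratio converges to a constant: 1.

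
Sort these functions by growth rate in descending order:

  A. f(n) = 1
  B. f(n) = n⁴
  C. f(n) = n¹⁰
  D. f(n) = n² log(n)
C > B > D > A

Comparing growth rates:
C = n¹⁰ is O(n¹⁰)
B = n⁴ is O(n⁴)
D = n² log(n) is O(n² log n)
A = 1 is O(1)

Therefore, the order from fastest to slowest is: C > B > D > A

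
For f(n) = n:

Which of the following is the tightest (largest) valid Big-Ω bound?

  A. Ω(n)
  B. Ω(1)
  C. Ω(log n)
A

f(n) = n is Ω(n).
All listed options are valid Big-Ω bounds (lower bounds),
but Ω(n) is the tightest (largest valid bound).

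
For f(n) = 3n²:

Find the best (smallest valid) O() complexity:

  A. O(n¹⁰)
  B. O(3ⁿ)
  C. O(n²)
C

f(n) = 3n² is O(n²).
All listed options are valid Big-O bounds (upper bounds),
but O(n²) is the tightest (smallest valid bound).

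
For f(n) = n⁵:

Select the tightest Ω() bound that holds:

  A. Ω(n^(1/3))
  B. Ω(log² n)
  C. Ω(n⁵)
C

f(n) = n⁵ is Ω(n⁵).
All listed options are valid Big-Ω bounds (lower bounds),
but Ω(n⁵) is the tightest (largest valid bound).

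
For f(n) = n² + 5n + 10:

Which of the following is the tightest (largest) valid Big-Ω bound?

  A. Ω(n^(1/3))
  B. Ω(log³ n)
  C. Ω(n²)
C

f(n) = n² + 5n + 10 is Ω(n²).
All listed options are valid Big-Ω bounds (lower bounds),
but Ω(n²) is the tightest (largest valid bound).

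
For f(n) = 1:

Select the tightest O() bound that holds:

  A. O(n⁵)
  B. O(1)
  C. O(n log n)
B

f(n) = 1 is O(1).
All listed options are valid Big-O bounds (upper bounds),
but O(1) is the tightest (smallest valid bound).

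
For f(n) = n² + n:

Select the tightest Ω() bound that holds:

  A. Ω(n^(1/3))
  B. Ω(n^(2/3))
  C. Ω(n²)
C

f(n) = n² + n is Ω(n²).
All listed options are valid Big-Ω bounds (lower bounds),
but Ω(n²) is the tightest (largest valid bound).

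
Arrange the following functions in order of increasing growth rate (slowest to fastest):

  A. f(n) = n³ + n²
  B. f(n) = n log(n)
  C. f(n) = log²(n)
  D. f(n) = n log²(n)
C < B < D < A

Comparing growth rates:
C = log²(n) is O(log² n)
B = n log(n) is O(n log n)
D = n log²(n) is O(n log² n)
A = n³ + n² is O(n³)

Therefore, the order from slowest to fastest is: C < B < D < A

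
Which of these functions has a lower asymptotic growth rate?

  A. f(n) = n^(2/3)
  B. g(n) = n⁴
A

f(n) = n^(2/3) is O(n^(2/3)), while g(n) = n⁴ is O(n⁴).
Since O(n^(2/3)) grows slower than O(n⁴), f(n) is dominated.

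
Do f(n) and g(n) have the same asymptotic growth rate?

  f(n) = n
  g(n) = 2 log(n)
False

f(n) = n is O(n), and g(n) = 2 log(n) is O(log n).
Since they have different growth rates, f(n) = Θ(g(n)) is false.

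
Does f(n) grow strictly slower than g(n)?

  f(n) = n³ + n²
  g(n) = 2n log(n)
False

f(n) = n³ + n² is O(n³), and g(n) = 2n log(n) is O(n log n).
Since O(n³) grows faster than or equal to O(n log n), f(n) = o(g(n)) is false.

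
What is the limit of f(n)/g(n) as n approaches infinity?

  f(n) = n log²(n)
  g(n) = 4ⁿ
0

Since n log²(n) (O(n log² n)) grows slower than 4ⁿ (O(4ⁿ)),
the ratio f(n)/g(n) → 0 as n → ∞.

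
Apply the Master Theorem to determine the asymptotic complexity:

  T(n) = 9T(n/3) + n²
Θ(n² log n)

Master Theorem: a = 9, b = 3, f(n) = n².
Compute the critical exponent d = log₃(9) = 2.
Compare f(n) = Θ(n²) against n^d:
  k = 2 = d, so f(n) = Θ(n^d) — Case 2.
  Work is balanced across levels: T(n) = Θ(n^d log n) = Θ(n² log n).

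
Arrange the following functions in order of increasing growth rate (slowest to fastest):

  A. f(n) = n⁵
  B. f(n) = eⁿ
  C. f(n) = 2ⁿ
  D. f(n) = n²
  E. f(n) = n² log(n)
D < E < A < C < B

Comparing growth rates:
D = n² is O(n²)
E = n² log(n) is O(n² log n)
A = n⁵ is O(n⁵)
C = 2ⁿ is O(2ⁿ)
B = eⁿ is O(eⁿ)

Therefore, the order from slowest to fastest is: D < E < A < C < B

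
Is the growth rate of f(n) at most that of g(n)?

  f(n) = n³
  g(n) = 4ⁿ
True

f(n) = n³ is O(n³), and g(n) = 4ⁿ is O(4ⁿ).
Since O(n³) ⊆ O(4ⁿ) (f grows no faster than g), f(n) = O(g(n)) is true.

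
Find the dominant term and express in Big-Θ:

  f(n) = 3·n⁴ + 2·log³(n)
Θ(n⁴)

Order the terms by growth rate: 2·log³(n) ≺ 3·n⁴.
The fastest-growing term 3·n⁴ dominates as n → ∞; dropping its constant factor gives Θ(n⁴).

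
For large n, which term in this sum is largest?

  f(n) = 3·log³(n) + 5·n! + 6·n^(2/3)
5·n!

Looking at each term:
  - 3·log³(n) is O(log³ n)
  - 5·n! is O(n!)
  - 6·n^(2/3) is O(n^(2/3))

The term 5·n! (O(n!)) grows fastest and dominates all others.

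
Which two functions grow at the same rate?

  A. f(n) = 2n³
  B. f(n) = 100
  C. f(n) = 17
B and C

Examining each function:
  A. 2n³ is O(n³)
  B. 100 is O(1)
  C. 17 is O(1)

Functions B and C both have the same complexity class.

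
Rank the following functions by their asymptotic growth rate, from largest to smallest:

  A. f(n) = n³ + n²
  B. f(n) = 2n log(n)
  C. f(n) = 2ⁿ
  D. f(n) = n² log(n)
C > A > D > B

Comparing growth rates:
C = 2ⁿ is O(2ⁿ)
A = n³ + n² is O(n³)
D = n² log(n) is O(n² log n)
B = 2n log(n) is O(n log n)

Therefore, the order from fastest to slowest is: C > A > D > B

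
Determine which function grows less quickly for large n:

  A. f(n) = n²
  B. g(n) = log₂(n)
B

f(n) = n² is O(n²), while g(n) = log₂(n) is O(log n).
Since O(log n) grows slower than O(n²), g(n) is dominated.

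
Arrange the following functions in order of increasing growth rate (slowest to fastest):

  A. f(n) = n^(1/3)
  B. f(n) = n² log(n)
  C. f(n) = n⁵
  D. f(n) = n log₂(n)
A < D < B < C

Comparing growth rates:
A = n^(1/3) is O(n^(1/3))
D = n log₂(n) is O(n log n)
B = n² log(n) is O(n² log n)
C = n⁵ is O(n⁵)

Therefore, the order from slowest to fastest is: A < D < B < C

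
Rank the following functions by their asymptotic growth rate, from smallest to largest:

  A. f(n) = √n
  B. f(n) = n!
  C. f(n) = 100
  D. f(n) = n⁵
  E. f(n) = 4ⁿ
C < A < D < E < B

Comparing growth rates:
C = 100 is O(1)
A = √n is O(√n)
D = n⁵ is O(n⁵)
E = 4ⁿ is O(4ⁿ)
B = n! is O(n!)

Therefore, the order from slowest to fastest is: C < A < D < E < B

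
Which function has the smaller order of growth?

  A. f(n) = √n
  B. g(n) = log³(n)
B

f(n) = √n is O(√n), while g(n) = log³(n) is O(log³ n).
Since O(log³ n) grows slower than O(√n), g(n) is dominated.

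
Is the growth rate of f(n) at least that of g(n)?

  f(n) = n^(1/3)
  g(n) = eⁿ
False

f(n) = n^(1/3) is O(n^(1/3)), and g(n) = eⁿ is O(eⁿ).
Since O(n^(1/3)) grows slower than O(eⁿ), f(n) = Ω(g(n)) is false.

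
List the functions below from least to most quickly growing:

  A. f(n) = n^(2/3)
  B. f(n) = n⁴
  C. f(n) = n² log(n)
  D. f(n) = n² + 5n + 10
A < D < C < B

Comparing growth rates:
A = n^(2/3) is O(n^(2/3))
D = n² + 5n + 10 is O(n²)
C = n² log(n) is O(n² log n)
B = n⁴ is O(n⁴)

Therefore, the order from slowest to fastest is: A < D < C < B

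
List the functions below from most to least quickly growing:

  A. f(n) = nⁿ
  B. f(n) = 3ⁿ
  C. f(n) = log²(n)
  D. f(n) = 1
A > B > C > D

Comparing growth rates:
A = nⁿ is O(nⁿ)
B = 3ⁿ is O(3ⁿ)
C = log²(n) is O(log² n)
D = 1 is O(1)

Therefore, the order from fastest to slowest is: A > B > C > D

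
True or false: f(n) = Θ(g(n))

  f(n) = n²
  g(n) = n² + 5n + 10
True

f(n) = n² and g(n) = n² + 5n + 10 are both O(n²).
Since they have the same asymptotic growth rate, f(n) = Θ(g(n)) is true.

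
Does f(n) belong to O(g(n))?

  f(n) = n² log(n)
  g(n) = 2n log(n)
False

f(n) = n² log(n) is O(n² log n), and g(n) = 2n log(n) is O(n log n).
Since O(n² log n) grows faster than O(n log n), f(n) = O(g(n)) is false.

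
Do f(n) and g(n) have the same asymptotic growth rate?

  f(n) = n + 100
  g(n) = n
True

f(n) = n + 100 and g(n) = n are both O(n).
Since they have the same asymptotic growth rate, f(n) = Θ(g(n)) is true.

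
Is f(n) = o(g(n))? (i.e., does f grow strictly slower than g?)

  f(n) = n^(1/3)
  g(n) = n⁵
True

f(n) = n^(1/3) is O(n^(1/3)), and g(n) = n⁵ is O(n⁵).
Since O(n^(1/3)) grows strictly slower than O(n⁵), f(n) = o(g(n)) is true.
This means lim(n→∞) f(n)/g(n) = 0.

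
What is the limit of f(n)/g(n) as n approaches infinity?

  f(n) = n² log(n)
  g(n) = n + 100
∞

Since n² log(n) (O(n² log n)) grows faster than n + 100 (O(n)),
the ratio f(n)/g(n) → ∞ as n → ∞.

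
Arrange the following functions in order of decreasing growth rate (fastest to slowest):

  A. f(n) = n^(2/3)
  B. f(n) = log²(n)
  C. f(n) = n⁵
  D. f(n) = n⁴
C > D > A > B

Comparing growth rates:
C = n⁵ is O(n⁵)
D = n⁴ is O(n⁴)
A = n^(2/3) is O(n^(2/3))
B = log²(n) is O(log² n)

Therefore, the order from fastest to slowest is: C > D > A > B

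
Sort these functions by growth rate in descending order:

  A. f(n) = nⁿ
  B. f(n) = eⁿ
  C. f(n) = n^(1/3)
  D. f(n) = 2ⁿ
A > B > D > C

Comparing growth rates:
A = nⁿ is O(nⁿ)
B = eⁿ is O(eⁿ)
D = 2ⁿ is O(2ⁿ)
C = n^(1/3) is O(n^(1/3))

Therefore, the order from fastest to slowest is: A > B > D > C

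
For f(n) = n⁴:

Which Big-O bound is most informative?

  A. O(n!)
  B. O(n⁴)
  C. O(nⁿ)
B

f(n) = n⁴ is O(n⁴).
All listed options are valid Big-O bounds (upper bounds),
but O(n⁴) is the tightest (smallest valid bound).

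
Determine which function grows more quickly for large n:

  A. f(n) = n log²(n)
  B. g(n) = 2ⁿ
B

f(n) = n log²(n) is O(n log² n), while g(n) = 2ⁿ is O(2ⁿ).
Since O(2ⁿ) grows faster than O(n log² n), g(n) dominates.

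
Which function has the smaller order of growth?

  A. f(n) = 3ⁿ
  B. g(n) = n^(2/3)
B

f(n) = 3ⁿ is O(3ⁿ), while g(n) = n^(2/3) is O(n^(2/3)).
Since O(n^(2/3)) grows slower than O(3ⁿ), g(n) is dominated.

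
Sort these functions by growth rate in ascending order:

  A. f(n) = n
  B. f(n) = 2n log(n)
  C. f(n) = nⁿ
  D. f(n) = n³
A < B < D < C

Comparing growth rates:
A = n is O(n)
B = 2n log(n) is O(n log n)
D = n³ is O(n³)
C = nⁿ is O(nⁿ)

Therefore, the order from slowest to fastest is: A < B < D < C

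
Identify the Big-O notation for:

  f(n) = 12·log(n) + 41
O(log n)

The dominant term in 12·log(n) + 41 is 12·log(n), which is Θ(log n).
Lower-order terms (41) are asymptotically negligible.
Constants are absorbed, so the tightest bound is O(log n).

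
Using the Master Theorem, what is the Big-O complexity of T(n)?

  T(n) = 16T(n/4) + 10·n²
Θ(n² log n)

Master Theorem: a = 16, b = 4, f(n) = 10·n².
Compute the critical exponent d = log₄(16) = 2.
Compare f(n) = Θ(n²) against n^d:
  k = 2 = d, so f(n) = Θ(n^d) — Case 2.
  Work is balanced across levels: T(n) = Θ(n^d log n) = Θ(n² log n).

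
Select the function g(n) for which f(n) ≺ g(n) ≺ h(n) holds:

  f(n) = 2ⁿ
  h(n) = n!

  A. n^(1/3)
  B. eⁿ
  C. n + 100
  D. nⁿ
B

We need g(n) with 2ⁿ = o(g(n)) and g(n) = o(n!), i.e. O(2ⁿ) ≺ g ≺ O(n!).
Check each option:
  A. n^(1/3) — O(n^(1/3)) does not grow strictly faster than f(n)
  B. eⁿ — O(eⁿ) is strictly between O(2ⁿ) and O(n!) ✓
  C. n + 100 — O(n) does not grow strictly faster than f(n)
  D. nⁿ — O(nⁿ) does not grow strictly slower than h(n)

Only option B (eⁿ) lies strictly between.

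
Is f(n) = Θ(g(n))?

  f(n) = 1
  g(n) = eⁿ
False

f(n) = 1 is O(1), and g(n) = eⁿ is O(eⁿ).
Since they have different growth rates, f(n) = Θ(g(n)) is false.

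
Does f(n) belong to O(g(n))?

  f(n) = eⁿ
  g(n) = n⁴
False

f(n) = eⁿ is O(eⁿ), and g(n) = n⁴ is O(n⁴).
Since O(eⁿ) grows faster than O(n⁴), f(n) = O(g(n)) is false.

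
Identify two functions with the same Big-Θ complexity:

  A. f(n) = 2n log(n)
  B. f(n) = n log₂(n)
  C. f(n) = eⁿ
A and B

Examining each function:
  A. 2n log(n) is O(n log n)
  B. n log₂(n) is O(n log n)
  C. eⁿ is O(eⁿ)

Functions A and B both have the same complexity class.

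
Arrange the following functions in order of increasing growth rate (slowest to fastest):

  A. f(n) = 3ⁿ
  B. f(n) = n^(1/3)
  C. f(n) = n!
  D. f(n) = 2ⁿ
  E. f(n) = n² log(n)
B < E < D < A < C

Comparing growth rates:
B = n^(1/3) is O(n^(1/3))
E = n² log(n) is O(n² log n)
D = 2ⁿ is O(2ⁿ)
A = 3ⁿ is O(3ⁿ)
C = n! is O(n!)

Therefore, the order from slowest to fastest is: B < E < D < A < C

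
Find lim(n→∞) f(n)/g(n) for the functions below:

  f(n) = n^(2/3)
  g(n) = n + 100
0

Since n^(2/3) (O(n^(2/3))) grows slower than n + 100 (O(n)),
the ratio f(n)/g(n) → 0 as n → ∞.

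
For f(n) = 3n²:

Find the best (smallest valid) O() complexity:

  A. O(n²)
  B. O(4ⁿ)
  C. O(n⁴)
A

f(n) = 3n² is O(n²).
All listed options are valid Big-O bounds (upper bounds),
but O(n²) is the tightest (smallest valid bound).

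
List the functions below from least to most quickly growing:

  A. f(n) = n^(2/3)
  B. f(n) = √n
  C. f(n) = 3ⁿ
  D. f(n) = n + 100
B < A < D < C

Comparing growth rates:
B = √n is O(√n)
A = n^(2/3) is O(n^(2/3))
D = n + 100 is O(n)
C = 3ⁿ is O(3ⁿ)

Therefore, the order from slowest to fastest is: B < A < D < C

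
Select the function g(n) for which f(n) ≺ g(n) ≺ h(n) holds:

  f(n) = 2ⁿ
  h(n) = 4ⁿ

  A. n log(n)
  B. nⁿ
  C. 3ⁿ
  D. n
C

We need g(n) with 2ⁿ = o(g(n)) and g(n) = o(4ⁿ), i.e. O(2ⁿ) ≺ g ≺ O(4ⁿ).
Check each option:
  A. n log(n) — O(n log n) does not grow strictly faster than f(n)
  B. nⁿ — O(nⁿ) does not grow strictly slower than h(n)
  C. 3ⁿ — O(3ⁿ) is strictly between O(2ⁿ) and O(4ⁿ) ✓
  D. n — O(n) does not grow strictly faster than f(n)

Only option C (3ⁿ) lies strictly between.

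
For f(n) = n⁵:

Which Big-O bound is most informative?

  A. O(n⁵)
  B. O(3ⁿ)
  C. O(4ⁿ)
A

f(n) = n⁵ is O(n⁵).
All listed options are valid Big-O bounds (upper bounds),
but O(n⁵) is the tightest (smallest valid bound).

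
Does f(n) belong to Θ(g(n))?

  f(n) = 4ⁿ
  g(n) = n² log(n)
False

f(n) = 4ⁿ is O(4ⁿ), and g(n) = n² log(n) is O(n² log n).
Since they have different growth rates, f(n) = Θ(g(n)) is false.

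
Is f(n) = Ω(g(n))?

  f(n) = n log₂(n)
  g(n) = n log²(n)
False

f(n) = n log₂(n) is O(n log n), and g(n) = n log²(n) is O(n log² n).
Since O(n log n) grows slower than O(n log² n), f(n) = Ω(g(n)) is false.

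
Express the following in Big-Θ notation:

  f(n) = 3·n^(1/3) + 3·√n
Θ(√n)

Order the terms by growth rate: 3·n^(1/3) ≺ 3·√n.
The fastest-growing term 3·√n dominates as n → ∞; dropping its constant factor gives Θ(√n).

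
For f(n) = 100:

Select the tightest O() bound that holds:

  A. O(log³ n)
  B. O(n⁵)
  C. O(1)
C

f(n) = 100 is O(1).
All listed options are valid Big-O bounds (upper bounds),
but O(1) is the tightest (smallest valid bound).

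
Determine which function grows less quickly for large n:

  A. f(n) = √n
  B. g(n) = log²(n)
B

f(n) = √n is O(√n), while g(n) = log²(n) is O(log² n).
Since O(log² n) grows slower than O(√n), g(n) is dominated.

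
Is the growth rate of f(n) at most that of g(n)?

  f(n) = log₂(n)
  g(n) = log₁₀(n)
True

f(n) = log₂(n) and g(n) = log₁₀(n) are both O(log n).
Big-O permits equal growth rates (f ≤ c·g for some c), so f(n) = O(g(n)) is true.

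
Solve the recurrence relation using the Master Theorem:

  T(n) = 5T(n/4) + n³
Θ(n³)

Master Theorem: a = 5, b = 4, f(n) = n³.
Compute the critical exponent d = log₄(5) = 1.161.
Compare f(n) = Θ(n³) against n^d:
  k = 3 > d = 1.161, so f(n) = Ω(n^(d+ε)) — Case 3.
  Regularity: a·(n/b)^3/n^3 = a/b^3 = 5/64 < 1 ✓.
  The top-level work dominates: T(n) = Θ(f(n)) = Θ(n³).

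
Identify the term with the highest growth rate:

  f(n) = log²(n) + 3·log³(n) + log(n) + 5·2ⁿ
5·2ⁿ

Looking at each term:
  - log²(n) is O(log² n)
  - 3·log³(n) is O(log³ n)
  - log(n) is O(log n)
  - 5·2ⁿ is O(2ⁿ)

The term 5·2ⁿ (O(2ⁿ)) grows fastest and dominates all others.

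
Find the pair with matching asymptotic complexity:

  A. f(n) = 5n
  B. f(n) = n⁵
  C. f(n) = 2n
A and C

Examining each function:
  A. 5n is O(n)
  B. n⁵ is O(n⁵)
  C. 2n is O(n)

Functions A and C both have the same complexity class.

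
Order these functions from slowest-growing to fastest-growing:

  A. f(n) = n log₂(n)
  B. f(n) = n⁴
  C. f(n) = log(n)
C < A < B

Comparing growth rates:
C = log(n) is O(log n)
A = n log₂(n) is O(n log n)
B = n⁴ is O(n⁴)

Therefore, the order from slowest to fastest is: C < A < B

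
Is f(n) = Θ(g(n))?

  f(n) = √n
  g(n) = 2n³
False

f(n) = √n is O(√n), and g(n) = 2n³ is O(n³).
Since they have different growth rates, f(n) = Θ(g(n)) is false.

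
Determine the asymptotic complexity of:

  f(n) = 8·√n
O(√n)

The dominant term in 8·√n is 8·√n, which is Θ(√n).
Constants are absorbed, so the tightest bound is O(√n).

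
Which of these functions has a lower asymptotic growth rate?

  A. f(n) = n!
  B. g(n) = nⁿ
A

f(n) = n! is O(n!), while g(n) = nⁿ is O(nⁿ).
Since O(n!) grows slower than O(nⁿ), f(n) is dominated.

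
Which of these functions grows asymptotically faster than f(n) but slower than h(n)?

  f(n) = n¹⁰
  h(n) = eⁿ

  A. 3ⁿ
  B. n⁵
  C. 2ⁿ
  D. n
C

We need g(n) with n¹⁰ = o(g(n)) and g(n) = o(eⁿ), i.e. O(n¹⁰) ≺ g ≺ O(eⁿ).
Check each option:
  A. 3ⁿ — O(3ⁿ) does not grow strictly slower than h(n)
  B. n⁵ — O(n⁵) does not grow strictly faster than f(n)
  C. 2ⁿ — O(2ⁿ) is strictly between O(n¹⁰) and O(eⁿ) ✓
  D. n — O(n) does not grow strictly faster than f(n)

Only option C (2ⁿ) lies strictly between.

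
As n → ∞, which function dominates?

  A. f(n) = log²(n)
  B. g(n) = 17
A

f(n) = log²(n) is O(log² n), while g(n) = 17 is O(1).
Since O(log² n) grows faster than O(1), f(n) dominates.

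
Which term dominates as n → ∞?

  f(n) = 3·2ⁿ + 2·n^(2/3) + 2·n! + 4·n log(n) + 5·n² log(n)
2·n!

Looking at each term:
  - 3·2ⁿ is O(2ⁿ)
  - 2·n^(2/3) is O(n^(2/3))
  - 2·n! is O(n!)
  - 4·n log(n) is O(n log n)
  - 5·n² log(n) is O(n² log n)

The term 2·n! (O(n!)) grows fastest and dominates all others.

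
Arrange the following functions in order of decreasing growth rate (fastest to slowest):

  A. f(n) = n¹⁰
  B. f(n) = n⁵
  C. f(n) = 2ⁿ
C > A > B

Comparing growth rates:
C = 2ⁿ is O(2ⁿ)
A = n¹⁰ is O(n¹⁰)
B = n⁵ is O(n⁵)

Therefore, the order from fastest to slowest is: C > A > B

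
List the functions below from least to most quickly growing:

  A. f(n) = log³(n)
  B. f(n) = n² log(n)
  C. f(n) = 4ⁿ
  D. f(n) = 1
D < A < B < C

Comparing growth rates:
D = 1 is O(1)
A = log³(n) is O(log³ n)
B = n² log(n) is O(n² log n)
C = 4ⁿ is O(4ⁿ)

Therefore, the order from slowest to fastest is: D < A < B < C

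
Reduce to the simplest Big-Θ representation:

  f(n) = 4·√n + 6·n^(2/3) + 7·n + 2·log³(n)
Θ(n)

Order the terms by growth rate: 2·log³(n) ≺ 4·√n ≺ 6·n^(2/3) ≺ 7·n.
The fastest-growing term 7·n dominates as n → ∞; dropping its constant factor gives Θ(n).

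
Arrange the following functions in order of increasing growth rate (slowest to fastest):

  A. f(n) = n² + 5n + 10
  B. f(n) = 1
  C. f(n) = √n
B < C < A

Comparing growth rates:
B = 1 is O(1)
C = √n is O(√n)
A = n² + 5n + 10 is O(n²)

Therefore, the order from slowest to fastest is: B < C < A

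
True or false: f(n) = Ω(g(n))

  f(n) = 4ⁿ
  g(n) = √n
True

f(n) = 4ⁿ is O(4ⁿ), and g(n) = √n is O(√n).
Since O(4ⁿ) grows at least as fast as O(√n), f(n) = Ω(g(n)) is true.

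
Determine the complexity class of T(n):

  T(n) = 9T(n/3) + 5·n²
Θ(n² log n)

Master Theorem: a = 9, b = 3, f(n) = 5·n².
Compute the critical exponent d = log₃(9) = 2.
Compare f(n) = Θ(n²) against n^d:
  k = 2 = d, so f(n) = Θ(n^d) — Case 2.
  Work is balanced across levels: T(n) = Θ(n^d log n) = Θ(n² log n).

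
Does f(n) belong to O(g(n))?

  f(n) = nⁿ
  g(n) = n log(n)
False

f(n) = nⁿ is O(nⁿ), and g(n) = n log(n) is O(n log n).
Since O(nⁿ) grows faster than O(n log n), f(n) = O(g(n)) is false.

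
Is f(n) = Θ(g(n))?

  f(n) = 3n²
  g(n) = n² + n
True

f(n) = 3n² and g(n) = n² + n are both O(n²).
Since they have the same asymptotic growth rate, f(n) = Θ(g(n)) is true.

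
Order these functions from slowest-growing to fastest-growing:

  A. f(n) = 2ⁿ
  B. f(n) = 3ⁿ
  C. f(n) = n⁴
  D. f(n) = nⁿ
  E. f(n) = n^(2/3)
E < C < A < B < D

Comparing growth rates:
E = n^(2/3) is O(n^(2/3))
C = n⁴ is O(n⁴)
A = 2ⁿ is O(2ⁿ)
B = 3ⁿ is O(3ⁿ)
D = nⁿ is O(nⁿ)

Therefore, the order from slowest to fastest is: E < C < A < B < D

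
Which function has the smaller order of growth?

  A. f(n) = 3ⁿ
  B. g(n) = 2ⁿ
B

f(n) = 3ⁿ is O(3ⁿ), while g(n) = 2ⁿ is O(2ⁿ).
Since O(2ⁿ) grows slower than O(3ⁿ), g(n) is dominated.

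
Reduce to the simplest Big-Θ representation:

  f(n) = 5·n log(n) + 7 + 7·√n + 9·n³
Θ(n³)

Order the terms by growth rate: 7 ≺ 7·√n ≺ 5·n log(n) ≺ 9·n³.
The fastest-growing term 9·n³ dominates as n → ∞; dropping its constant factor gives Θ(n³).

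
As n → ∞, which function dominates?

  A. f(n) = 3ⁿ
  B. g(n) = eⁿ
A

f(n) = 3ⁿ is O(3ⁿ), while g(n) = eⁿ is O(eⁿ).
Since O(3ⁿ) grows faster than O(eⁿ), f(n) dominates.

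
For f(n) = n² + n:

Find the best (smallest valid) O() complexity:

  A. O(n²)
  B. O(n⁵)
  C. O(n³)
A

f(n) = n² + n is O(n²).
All listed options are valid Big-O bounds (upper bounds),
but O(n²) is the tightest (smallest valid bound).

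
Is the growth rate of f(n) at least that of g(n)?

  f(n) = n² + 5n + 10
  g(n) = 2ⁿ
False

f(n) = n² + 5n + 10 is O(n²), and g(n) = 2ⁿ is O(2ⁿ).
Since O(n²) grows slower than O(2ⁿ), f(n) = Ω(g(n)) is false.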